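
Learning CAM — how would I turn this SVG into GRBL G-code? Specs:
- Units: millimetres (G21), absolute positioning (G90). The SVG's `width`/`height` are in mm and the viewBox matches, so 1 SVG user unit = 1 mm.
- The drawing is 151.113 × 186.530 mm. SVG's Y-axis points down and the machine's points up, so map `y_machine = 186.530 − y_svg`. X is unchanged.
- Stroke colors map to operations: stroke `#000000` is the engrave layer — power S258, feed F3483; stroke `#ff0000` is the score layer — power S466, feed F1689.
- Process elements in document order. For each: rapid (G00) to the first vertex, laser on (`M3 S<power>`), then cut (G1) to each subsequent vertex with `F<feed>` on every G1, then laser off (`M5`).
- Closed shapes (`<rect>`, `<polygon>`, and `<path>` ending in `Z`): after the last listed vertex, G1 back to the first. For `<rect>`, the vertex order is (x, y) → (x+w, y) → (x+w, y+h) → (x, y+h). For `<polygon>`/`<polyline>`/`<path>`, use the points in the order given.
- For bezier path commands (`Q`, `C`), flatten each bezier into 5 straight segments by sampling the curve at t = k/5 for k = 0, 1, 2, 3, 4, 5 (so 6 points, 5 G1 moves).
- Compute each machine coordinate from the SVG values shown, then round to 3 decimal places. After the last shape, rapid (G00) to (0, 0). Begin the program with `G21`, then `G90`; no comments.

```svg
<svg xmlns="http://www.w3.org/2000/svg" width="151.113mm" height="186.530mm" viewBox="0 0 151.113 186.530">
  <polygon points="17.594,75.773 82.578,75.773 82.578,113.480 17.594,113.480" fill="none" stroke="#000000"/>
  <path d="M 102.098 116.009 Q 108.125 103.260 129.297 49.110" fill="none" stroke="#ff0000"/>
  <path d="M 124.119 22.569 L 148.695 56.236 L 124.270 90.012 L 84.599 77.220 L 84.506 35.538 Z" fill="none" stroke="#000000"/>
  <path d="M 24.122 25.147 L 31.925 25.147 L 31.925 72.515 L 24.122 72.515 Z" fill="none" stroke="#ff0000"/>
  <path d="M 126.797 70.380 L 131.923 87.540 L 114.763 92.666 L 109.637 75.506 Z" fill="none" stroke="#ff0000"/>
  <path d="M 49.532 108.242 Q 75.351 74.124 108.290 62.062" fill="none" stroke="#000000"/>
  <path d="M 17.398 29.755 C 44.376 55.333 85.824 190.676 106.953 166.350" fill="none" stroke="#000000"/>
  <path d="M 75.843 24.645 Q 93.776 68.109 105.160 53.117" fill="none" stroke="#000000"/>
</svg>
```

G21
G90
G00 X17.594 Y110.757
M3 S258
G1 X82.578 Y110.757 F3483
G1 X82.578 Y73.050 F3483
G1 X17.594 Y73.050 F3483
G1 X17.594 Y110.757 F3483
M5
G00 X102.098 Y70.521
M3 S466
G1 X105.115 Y77.277 F1689
G1 X109.343 Y87.344 F1689
G1 X114.783 Y100.724 F1689
G1 X121.434 Y117.416 F1689
G1 X129.297 Y137.420 F1689
M5
G00 X124.119 Y163.961
M3 S258
G1 X148.695 Y130.294 F3483
G1 X124.270 Y96.518 F3483
G1 X84.599 Y109.310 F3483
G1 X84.506 Y150.992 F3483
G1 X124.119 Y163.961 F3483
M5
G00 X24.122 Y161.383
M3 S466
G1 X31.925 Y161.383 F1689
G1 X31.925 Y114.015 F1689
G1 X24.122 Y114.015 F1689
G1 X24.122 Y161.383 F1689
M5
G00 X126.797 Y116.150
M3 S466
G1 X131.923 Y98.990 F1689
G1 X114.763 Y93.864 F1689
G1 X109.637 Y111.024 F1689
G1 X126.797 Y116.150 F1689
M5
G00 X49.532 Y78.288
M3 S258
G1 X60.144 Y91.053 F3483
G1 X71.326 Y102.053 F3483
G1 X83.078 Y111.289 F3483
G1 X95.399 Y118.761 F3483
G1 X108.290 Y124.468 F3483
M5
G00 X17.398 Y156.775
M3 S258
G1 X35.043 Y130.412 F3483
G1 X54.491 Y90.638 F3483
G1 X74.072 Y50.386 F3483
G1 X92.116 Y22.589 F3483
G1 X106.953 Y20.180 F3483
M5
G00 X75.843 Y161.885
M3 S258
G1 X82.754 Y146.838 F3483
G1 X89.142 Y136.467 F3483
G1 X95.005 Y130.772 F3483
G1 X100.344 Y129.754 F3483
G1 X105.160 Y133.413 F3483
M5
G00 X0.000 Y0.000

Since the viewBox matches the mm dimensions, user units are millimetres directly. The only transform is the Y-flip y_m = 186.530 − y_svg.

Shape 1 is a rectangle drawn with `<polygon>`. Its stroke #000000 means engrave at S258, F3483. After flipping Y the toolpath is (17.594,110.757) → (82.578,110.757) → (82.578,73.050) → (17.594,73.050) → (17.594,110.757), returning to the start.

Shape 2 is a quadratic bezier drawn with `<path>`. Its stroke #ff0000 means score at S466, F1689. After flipping Y the toolpath is (102.098,70.521) → (105.115,77.277) → (109.343,87.344) → (114.783,100.724) → (121.434,117.416) → (129.297,137.420).

Shape 3 is a regular polygon drawn with `<path>`. Its stroke #000000 means engrave at S258, F3483. After flipping Y the toolpath is (124.119,163.961) → (148.695,130.294) → (124.270,96.518) → (84.599,109.310) → (84.506,150.992) → (124.119,163.961), returning to the start.

Shape 4 is a rectangle drawn with `<path>`. Its stroke #ff0000 means score at S466, F1689. After flipping Y the toolpath is (24.122,161.383) → (31.925,161.383) → (31.925,114.015) → (24.122,114.015) → (24.122,161.383), returning to the start.

Shape 5 is a regular polygon drawn with `<path>`. Its stroke #ff0000 means score at S466, F1689. After flipping Y the toolpath is (126.797,116.150) → (131.923,98.990) → (114.763,93.864) → (109.637,111.024) → (126.797,116.150), returning to the start.

Shape 6 is a quadratic bezier drawn with `<path>`. Its stroke #000000 means engrave at S258, F3483. After flipping Y the toolpath is (49.532,78.288) → (60.144,91.053) → (71.326,102.053) → (83.078,111.289) → (95.399,118.761) → (108.290,124.468).

Shape 7 is a cubic bezier drawn with `<path>`. Its stroke #000000 means engrave at S258, F3483. After flipping Y the toolpath is (17.398,156.775) → (35.043,130.412) → (54.491,90.638) → (74.072,50.386) → (92.116,22.589) → (106.953,20.180).

Shape 8 is a quadratic bezier drawn with `<path>`. Its stroke #000000 means engrave at S258, F3483. After flipping Y the toolpath is (75.843,161.885) → (82.754,146.838) → (89.142,136.467) → (95.005,130.772) → (100.344,129.754) → (105.160,133.413).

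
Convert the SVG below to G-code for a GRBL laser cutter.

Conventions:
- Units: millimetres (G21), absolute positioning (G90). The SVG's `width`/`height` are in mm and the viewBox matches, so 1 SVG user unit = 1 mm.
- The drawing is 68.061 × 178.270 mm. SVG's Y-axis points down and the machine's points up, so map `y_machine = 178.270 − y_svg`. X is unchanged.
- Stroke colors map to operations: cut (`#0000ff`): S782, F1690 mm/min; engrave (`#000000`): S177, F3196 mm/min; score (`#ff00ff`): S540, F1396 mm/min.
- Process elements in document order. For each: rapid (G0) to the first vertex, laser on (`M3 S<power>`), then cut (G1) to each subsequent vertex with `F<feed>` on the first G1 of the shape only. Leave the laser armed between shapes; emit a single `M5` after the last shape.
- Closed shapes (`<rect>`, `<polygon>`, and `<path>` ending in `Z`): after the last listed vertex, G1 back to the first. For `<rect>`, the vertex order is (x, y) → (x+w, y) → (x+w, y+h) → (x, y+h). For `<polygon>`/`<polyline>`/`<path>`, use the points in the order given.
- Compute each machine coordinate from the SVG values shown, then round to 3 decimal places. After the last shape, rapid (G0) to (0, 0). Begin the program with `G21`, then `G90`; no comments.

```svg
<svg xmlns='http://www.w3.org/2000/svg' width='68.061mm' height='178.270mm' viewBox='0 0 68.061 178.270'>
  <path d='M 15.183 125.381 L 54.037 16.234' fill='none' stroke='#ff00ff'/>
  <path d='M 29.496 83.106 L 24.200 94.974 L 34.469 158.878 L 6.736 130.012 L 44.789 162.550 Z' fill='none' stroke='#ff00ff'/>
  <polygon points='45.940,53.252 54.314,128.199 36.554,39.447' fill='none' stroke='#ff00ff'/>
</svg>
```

1 u = 1 mm; y_m = 178.270 − y.

[1] `<path>` line segment, #ff00ff→score S540 F1396: (15.183,52.889) → (54.037,162.036)

[2] `<path>` closed polygon, #ff00ff→score S540 F1396: (29.496,95.164) → (24.200,83.296) → (34.469,19.392) → (6.736,48.258) → (44.789,15.720) → (29.496,95.164) (closed)

[3] `<polygon>` closed polygon, #ff00ff→score S540 F1396: (45.940,125.018) → (54.314,50.071) → (36.554,138.823) → (45.940,125.018) (closed)

G21
G90
G0 X15.183 Y52.889
M3 S540
G1 X54.037 Y162.036 F1396
G0 X29.496 Y95.164
M3 S540
G1 X24.200 Y83.296 F1396
G1 X34.469 Y19.392
G1 X6.736 Y48.258
G1 X44.789 Y15.720
G1 X29.496 Y95.164
G0 X45.940 Y125.018
M3 S540
G1 X54.314 Y50.071 F1396
G1 X36.554 Y138.823
G1 X45.940 Y125.018
M5
G0 X0.000 Y0.000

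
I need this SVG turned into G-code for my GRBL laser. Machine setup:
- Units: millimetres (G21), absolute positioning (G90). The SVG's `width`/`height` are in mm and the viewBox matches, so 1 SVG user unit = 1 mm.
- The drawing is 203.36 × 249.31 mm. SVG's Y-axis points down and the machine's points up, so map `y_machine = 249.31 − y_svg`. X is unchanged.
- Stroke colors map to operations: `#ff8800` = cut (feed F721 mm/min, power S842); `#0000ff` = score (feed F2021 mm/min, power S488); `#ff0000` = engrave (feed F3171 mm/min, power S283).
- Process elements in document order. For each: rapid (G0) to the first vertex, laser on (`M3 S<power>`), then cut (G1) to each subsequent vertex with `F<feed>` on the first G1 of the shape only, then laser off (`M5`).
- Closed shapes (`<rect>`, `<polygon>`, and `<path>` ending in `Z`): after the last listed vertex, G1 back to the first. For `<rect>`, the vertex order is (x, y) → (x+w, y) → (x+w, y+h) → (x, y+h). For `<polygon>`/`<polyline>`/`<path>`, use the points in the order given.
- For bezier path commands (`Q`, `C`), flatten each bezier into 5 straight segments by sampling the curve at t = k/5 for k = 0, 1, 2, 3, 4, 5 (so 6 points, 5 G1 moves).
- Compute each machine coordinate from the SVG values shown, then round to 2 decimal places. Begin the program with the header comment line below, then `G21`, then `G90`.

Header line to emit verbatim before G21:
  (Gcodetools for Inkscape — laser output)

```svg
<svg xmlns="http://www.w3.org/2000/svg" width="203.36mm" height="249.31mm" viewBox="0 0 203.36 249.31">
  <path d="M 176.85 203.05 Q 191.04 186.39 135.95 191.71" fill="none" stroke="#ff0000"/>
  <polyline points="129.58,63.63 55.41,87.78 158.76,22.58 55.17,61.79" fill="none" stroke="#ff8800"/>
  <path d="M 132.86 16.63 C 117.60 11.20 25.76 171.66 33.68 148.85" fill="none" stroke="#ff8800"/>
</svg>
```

(Gcodetools for Inkscape — laser output)
G21
G90
G0 X176.85 Y46.26
M3 S283
G1 X179.75 Y52.04 F3171
G1 X177.12 Y56.07
G1 X168.94 Y58.34
G1 X155.21 Y58.85
G1 X135.95 Y57.60
M5
G0 X129.58 Y185.68
M3 S842
G1 X55.41 Y161.53 F721
G1 X158.76 Y226.73
G1 X55.17 Y187.52
M5
G0 X132.86 Y232.68
M3 S842
G1 X115.93 Y218.82 F721
G1 X89.08 Y181.92
G1 X60.78 Y138.71
G1 X39.49 Y105.97
G1 X33.68 Y100.46
M5

Since the viewBox matches the mm dimensions, user units are millimetres directly. The only transform is the Y-flip y_m = 249.31 − y_svg.

Shape 1 is a quadratic bezier drawn with `<path>`. Its stroke #ff0000 means engrave at S283, F3171. After flipping Y the toolpath is (176.85,46.26) → (179.75,52.04) → (177.12,56.07) → (168.94,58.34) → (155.21,58.85) → (135.95,57.60).

Shape 2 is a open polyline drawn with `<polyline>`. Its stroke #ff8800 means cut at S842, F721. After flipping Y the toolpath is (129.58,185.68) → (55.41,161.53) → (158.76,226.73) → (55.17,187.52).

Shape 3 is a cubic bezier drawn with `<path>`. Its stroke #ff8800 means cut at S842, F721. After flipping Y the toolpath is (132.86,232.68) → (115.93,218.82) → (89.08,181.92) → (60.78,138.71) → (39.49,105.97) → (33.68,100.46).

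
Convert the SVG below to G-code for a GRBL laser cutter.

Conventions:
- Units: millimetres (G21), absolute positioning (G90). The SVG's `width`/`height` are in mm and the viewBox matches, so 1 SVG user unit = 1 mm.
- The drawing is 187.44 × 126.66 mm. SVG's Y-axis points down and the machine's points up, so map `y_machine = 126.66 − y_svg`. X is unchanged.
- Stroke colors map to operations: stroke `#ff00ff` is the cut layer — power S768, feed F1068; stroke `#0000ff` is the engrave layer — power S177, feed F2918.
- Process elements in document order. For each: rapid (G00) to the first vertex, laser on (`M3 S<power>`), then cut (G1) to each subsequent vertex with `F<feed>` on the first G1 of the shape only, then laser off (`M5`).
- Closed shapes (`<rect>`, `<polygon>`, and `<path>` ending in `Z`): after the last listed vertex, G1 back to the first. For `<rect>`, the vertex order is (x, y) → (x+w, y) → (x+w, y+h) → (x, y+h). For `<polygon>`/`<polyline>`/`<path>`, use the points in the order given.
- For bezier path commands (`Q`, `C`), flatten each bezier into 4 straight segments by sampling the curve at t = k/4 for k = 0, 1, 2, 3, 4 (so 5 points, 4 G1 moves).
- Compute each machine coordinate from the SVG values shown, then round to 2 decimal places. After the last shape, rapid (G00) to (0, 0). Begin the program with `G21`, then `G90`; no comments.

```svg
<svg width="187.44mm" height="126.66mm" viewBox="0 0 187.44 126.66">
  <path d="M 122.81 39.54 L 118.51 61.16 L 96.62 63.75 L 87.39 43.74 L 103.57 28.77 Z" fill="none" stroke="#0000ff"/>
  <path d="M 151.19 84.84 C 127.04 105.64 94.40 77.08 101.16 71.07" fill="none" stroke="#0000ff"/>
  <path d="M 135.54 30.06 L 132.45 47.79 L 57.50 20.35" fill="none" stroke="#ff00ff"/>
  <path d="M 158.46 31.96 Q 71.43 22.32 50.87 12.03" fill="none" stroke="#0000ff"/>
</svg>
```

viewBox `0 0 187.44 126.66` with mm width/height → 1 unit = 1 mm. Flip: y_m = 126.66 − y_svg.

**Shape 1** — `<path>` regular polygon, stroke `#0000ff` → engrave (S177, F2918). Machine vertices: (122.81,87.12) → (118.51,65.50) → (96.62,62.91) → (87.39,82.92) → (103.57,97.89) → (122.81,87.12). Closed: final G1 returns to the first vertex.

**Shape 2** — `<path>` cubic bezier, stroke `#0000ff` → engrave (S177, F2918). Control points (SVG): P0=(151.19,84.84), P1=(127.04,105.64), P2=(94.40,77.08), P3=(101.16,71.07); sampled at t=k/4. Machine vertices: (151.19,41.82) → (132.23,34.35) → (114.58,38.65) → (102.73,47.98) → (101.16,55.59). Open path.

**Shape 3** — `<path>` open polyline, stroke `#ff00ff` → cut (S768, F1068). Machine vertices: (135.54,96.60) → (132.45,78.87) → (57.50,106.31). Open path.

**Shape 4** — `<path>` quadratic bezier, stroke `#0000ff` → engrave (S177, F2918). Control points (SVG): P0=(158.46,31.96), P1=(71.43,22.32), P2=(50.87,12.03); sampled at t=k/4. Machine vertices: (158.46,94.70) → (119.10,99.56) → (88.05,104.50) → (65.30,109.53) → (50.87,114.63). Open path.

G21
G90
G00 X122.81 Y87.12
M3 S177
G1 X118.51 Y65.50 F2918
G1 X96.62 Y62.91
G1 X87.39 Y82.92
G1 X103.57 Y97.89
G1 X122.81 Y87.12
M5
G00 X151.19 Y41.82
M3 S177
G1 X132.23 Y34.35 F2918
G1 X114.58 Y38.65
G1 X102.73 Y47.98
G1 X101.16 Y55.59
M5
G00 X135.54 Y96.60
M3 S768
G1 X132.45 Y78.87 F1068
G1 X57.50 Y106.31
M5
G00 X158.46 Y94.70
M3 S177
G1 X119.10 Y99.56 F2918
G1 X88.05 Y104.50
G1 X65.30 Y109.53
G1 X50.87 Y114.63
M5
G00 X0.00 Y0.00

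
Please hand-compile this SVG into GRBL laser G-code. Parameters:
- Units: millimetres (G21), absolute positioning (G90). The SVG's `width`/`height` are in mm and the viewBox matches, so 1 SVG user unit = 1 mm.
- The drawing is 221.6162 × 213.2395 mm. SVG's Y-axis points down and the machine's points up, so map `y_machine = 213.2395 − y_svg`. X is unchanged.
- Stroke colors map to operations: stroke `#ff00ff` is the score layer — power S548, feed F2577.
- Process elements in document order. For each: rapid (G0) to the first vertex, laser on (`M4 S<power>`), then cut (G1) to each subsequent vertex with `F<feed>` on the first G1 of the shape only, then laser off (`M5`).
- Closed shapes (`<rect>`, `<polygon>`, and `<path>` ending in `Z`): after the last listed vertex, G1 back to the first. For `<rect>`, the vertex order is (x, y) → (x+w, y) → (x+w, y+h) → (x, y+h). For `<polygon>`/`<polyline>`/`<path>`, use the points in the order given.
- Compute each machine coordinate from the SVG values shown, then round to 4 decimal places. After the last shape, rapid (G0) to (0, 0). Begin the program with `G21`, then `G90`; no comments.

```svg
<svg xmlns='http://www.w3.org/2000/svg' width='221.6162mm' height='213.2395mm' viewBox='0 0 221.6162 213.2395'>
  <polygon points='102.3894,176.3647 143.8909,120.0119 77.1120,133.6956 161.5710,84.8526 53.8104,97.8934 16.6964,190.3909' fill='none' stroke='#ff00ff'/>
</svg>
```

G21
G90
G0 X102.3894 Y36.8748
M4 S548
G1 X143.8909 Y93.2276 F2577
G1 X77.1120 Y79.5439
G1 X161.5710 Y128.3869
G1 X53.8104 Y115.3461
G1 X16.6964 Y22.8486
G1 X102.3894 Y36.8748
M5
G0 X0.0000 Y0.0000

viewBox `0 0 221.6162 213.2395` with mm width/height → 1 unit = 1 mm. Flip: y_m = 213.2395 − y_svg.

**Shape 1** — `<polygon>` closed polygon, stroke `#ff00ff` → score (S548, F2577). Machine vertices: (102.3894,36.8748) → (143.8909,93.2276) → (77.1120,79.5439) → (161.5710,128.3869) → (53.8104,115.3461) → (16.6964,22.8486) → (102.3894,36.8748). Closed: final G1 returns to the first vertex.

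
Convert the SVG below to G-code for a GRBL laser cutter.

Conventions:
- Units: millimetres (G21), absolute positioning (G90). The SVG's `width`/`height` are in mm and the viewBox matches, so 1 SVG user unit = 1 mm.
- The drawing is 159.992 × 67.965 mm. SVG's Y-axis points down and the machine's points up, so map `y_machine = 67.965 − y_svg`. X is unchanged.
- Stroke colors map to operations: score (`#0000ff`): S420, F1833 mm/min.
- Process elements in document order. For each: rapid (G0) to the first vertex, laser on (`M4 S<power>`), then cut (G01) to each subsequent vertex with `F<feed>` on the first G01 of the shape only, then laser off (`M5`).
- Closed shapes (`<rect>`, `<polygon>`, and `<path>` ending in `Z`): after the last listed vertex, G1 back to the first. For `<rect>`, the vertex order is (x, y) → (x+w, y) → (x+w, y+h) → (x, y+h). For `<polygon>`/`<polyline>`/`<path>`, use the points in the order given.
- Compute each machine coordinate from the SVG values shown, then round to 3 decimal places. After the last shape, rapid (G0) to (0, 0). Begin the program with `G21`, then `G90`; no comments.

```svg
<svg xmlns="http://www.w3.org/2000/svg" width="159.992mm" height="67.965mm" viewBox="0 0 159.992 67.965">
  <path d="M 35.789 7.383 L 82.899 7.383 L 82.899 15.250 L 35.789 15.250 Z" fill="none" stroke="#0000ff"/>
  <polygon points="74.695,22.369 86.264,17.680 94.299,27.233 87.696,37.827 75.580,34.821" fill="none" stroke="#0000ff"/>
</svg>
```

G21
G90
G0 X35.789 Y60.582
M4 S420
G01 X82.899 Y60.582 F1833
G01 X82.899 Y52.715
G01 X35.789 Y52.715
G01 X35.789 Y60.582
M5
G0 X74.695 Y45.596
M4 S420
G01 X86.264 Y50.285 F1833
G01 X94.299 Y40.732
G01 X87.696 Y30.138
G01 X75.580 Y33.144
G01 X74.695 Y45.596
M5
G0 X0.000 Y0.000

viewBox `0 0 159.992 67.965` with mm width/height → 1 unit = 1 mm. Flip: y_m = 67.965 − y_svg.

**Shape 1** — `<path>` rectangle, stroke `#0000ff` → score (S420, F1833). Machine vertices: (35.789,60.582) → (82.899,60.582) → (82.899,52.715) → (35.789,52.715) → (35.789,60.582). Closed: final G1 returns to the first vertex.

**Shape 2** — `<polygon>` regular polygon, stroke `#0000ff` → score (S420, F1833). Machine vertices: (74.695,45.596) → (86.264,50.285) → (94.299,40.732) → (87.696,30.138) → (75.580,33.144) → (74.695,45.596). Closed: final G1 returns to the first vertex.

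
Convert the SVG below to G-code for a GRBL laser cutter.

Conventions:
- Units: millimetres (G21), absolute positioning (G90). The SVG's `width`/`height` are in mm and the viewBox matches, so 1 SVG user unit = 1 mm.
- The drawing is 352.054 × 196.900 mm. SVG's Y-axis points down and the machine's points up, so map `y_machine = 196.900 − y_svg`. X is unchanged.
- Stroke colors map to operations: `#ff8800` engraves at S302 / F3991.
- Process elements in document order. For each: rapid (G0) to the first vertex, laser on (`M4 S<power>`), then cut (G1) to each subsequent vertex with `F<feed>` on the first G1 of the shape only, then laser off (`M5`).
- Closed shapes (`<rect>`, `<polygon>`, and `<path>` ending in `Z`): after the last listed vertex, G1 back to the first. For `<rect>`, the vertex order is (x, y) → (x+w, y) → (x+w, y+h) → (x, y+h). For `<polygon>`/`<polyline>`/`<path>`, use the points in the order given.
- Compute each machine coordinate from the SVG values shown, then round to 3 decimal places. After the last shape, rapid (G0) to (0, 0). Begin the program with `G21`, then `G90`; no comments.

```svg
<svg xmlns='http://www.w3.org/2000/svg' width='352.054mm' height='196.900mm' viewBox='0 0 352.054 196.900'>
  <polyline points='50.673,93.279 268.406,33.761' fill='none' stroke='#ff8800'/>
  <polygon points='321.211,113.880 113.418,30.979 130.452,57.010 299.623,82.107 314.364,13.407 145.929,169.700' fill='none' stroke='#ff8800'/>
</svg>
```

1 u = 1 mm; y_m = 196.900 − y.

[1] `<polyline>` line segment, #ff8800→engrave S302 F3991: (50.673,103.621) → (268.406,163.139)

[2] `<polygon>` closed polygon, #ff8800→engrave S302 F3991: (321.211,83.020) → (113.418,165.921) → (130.452,139.890) → (299.623,114.793) → (314.364,183.493) → (145.929,27.200) → (321.211,83.020) (closed)

G21
G90
G0 X50.673 Y103.621
M4 S302
G1 X268.406 Y163.139 F3991
M5
G0 X321.211 Y83.020
M4 S302
G1 X113.418 Y165.921 F3991
G1 X130.452 Y139.890
G1 X299.623 Y114.793
G1 X314.364 Y183.493
G1 X145.929 Y27.200
G1 X321.211 Y83.020
M5
G0 X0.000 Y0.000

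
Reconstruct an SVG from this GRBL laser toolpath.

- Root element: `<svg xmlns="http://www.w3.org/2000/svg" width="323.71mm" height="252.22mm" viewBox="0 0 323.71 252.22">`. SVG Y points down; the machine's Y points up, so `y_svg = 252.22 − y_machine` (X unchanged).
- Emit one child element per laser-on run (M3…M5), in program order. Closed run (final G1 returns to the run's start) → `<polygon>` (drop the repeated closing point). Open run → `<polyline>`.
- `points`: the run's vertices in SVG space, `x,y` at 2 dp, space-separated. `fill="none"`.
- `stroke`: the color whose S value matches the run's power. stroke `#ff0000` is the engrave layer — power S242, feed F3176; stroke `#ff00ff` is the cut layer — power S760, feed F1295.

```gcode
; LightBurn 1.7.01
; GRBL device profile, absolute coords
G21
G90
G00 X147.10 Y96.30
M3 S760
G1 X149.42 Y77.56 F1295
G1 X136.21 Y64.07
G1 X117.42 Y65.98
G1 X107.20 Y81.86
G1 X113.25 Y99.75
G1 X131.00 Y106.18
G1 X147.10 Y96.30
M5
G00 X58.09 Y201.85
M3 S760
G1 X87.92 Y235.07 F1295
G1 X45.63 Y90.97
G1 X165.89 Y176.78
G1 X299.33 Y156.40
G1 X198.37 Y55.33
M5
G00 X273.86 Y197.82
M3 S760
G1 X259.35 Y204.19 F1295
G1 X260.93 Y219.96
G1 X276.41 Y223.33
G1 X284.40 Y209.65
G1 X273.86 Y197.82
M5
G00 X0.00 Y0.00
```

<svg xmlns="http://www.w3.org/2000/svg" width="323.71mm" height="252.22mm" viewBox="0 0 323.71 252.22">
  <polygon points="147.10,155.92 149.42,174.66 136.21,188.15 117.42,186.24 107.20,170.36 113.25,152.47 131.00,146.04" fill="none" stroke="#ff00ff"/>
  <polyline points="58.09,50.37 87.92,17.15 45.63,161.25 165.89,75.44 299.33,95.82 198.37,196.89" fill="none" stroke="#ff00ff"/>
  <polygon points="273.86,54.40 259.35,48.03 260.93,32.26 276.41,28.89 284.40,42.57" fill="none" stroke="#ff00ff"/>
</svg>

Machine Y-up, SVG Y-down with viewBox height 252.22, so y_svg = 252.22 − y_machine; X carries over. Every run uses S760, so all elements get stroke `#ff00ff` (cut).

Run 1: The run returns to its start, so emit a `<polygon>` with points (Y-flipped): 147.10,155.92 149.42,174.66 136.21,188.15 117.42,186.24 107.20,170.36 113.25,152.47 131.00,146.04.

Run 2: The run is open, so emit a `<polyline>` with points (Y-flipped): 58.09,50.37 87.92,17.15 45.63,161.25 165.89,75.44 299.33,95.82 198.37,196.89.

Run 3: The run returns to its start, so emit a `<polygon>` with points (Y-flipped): 273.86,54.40 259.35,48.03 260.93,32.26 276.41,28.89 284.40,42.57.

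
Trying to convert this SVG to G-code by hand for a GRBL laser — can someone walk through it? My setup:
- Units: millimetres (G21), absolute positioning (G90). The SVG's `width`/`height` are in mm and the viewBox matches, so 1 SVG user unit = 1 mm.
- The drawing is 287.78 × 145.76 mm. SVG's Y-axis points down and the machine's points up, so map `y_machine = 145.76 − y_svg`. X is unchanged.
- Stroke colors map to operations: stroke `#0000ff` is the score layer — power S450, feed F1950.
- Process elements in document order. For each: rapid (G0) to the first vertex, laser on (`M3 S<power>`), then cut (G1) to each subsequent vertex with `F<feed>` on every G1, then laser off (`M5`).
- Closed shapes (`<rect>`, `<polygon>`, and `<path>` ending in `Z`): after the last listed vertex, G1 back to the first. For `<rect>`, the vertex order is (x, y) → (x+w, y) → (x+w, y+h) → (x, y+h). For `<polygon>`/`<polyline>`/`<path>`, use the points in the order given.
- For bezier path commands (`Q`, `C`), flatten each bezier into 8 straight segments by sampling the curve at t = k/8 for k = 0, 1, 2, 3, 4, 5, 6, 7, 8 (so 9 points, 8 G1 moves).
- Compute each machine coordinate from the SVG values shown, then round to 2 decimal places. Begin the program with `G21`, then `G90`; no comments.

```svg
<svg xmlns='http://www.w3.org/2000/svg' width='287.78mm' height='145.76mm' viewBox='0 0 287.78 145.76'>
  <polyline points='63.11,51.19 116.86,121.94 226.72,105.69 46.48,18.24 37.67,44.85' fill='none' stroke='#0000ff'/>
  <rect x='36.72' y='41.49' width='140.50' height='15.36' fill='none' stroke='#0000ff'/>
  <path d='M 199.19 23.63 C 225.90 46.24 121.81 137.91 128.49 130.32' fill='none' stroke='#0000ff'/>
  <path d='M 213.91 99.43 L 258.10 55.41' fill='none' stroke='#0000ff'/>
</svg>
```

G21
G90
G0 X63.11 Y94.57
M3 S450
G1 X116.86 Y23.82 F1950
G1 X226.72 Y40.07 F1950
G1 X46.48 Y127.52 F1950
G1 X37.67 Y100.91 F1950
M5
G0 X36.72 Y104.27
M3 S450
G1 X177.22 Y104.27 F1950
G1 X177.22 Y88.91 F1950
G1 X36.72 Y88.91 F1950
G1 X36.72 Y104.27 F1950
M5
G0 X199.19 Y122.13
M3 S450
G1 X203.55 Y110.74 F1950
G1 X198.47 Y94.85 F1950
G1 X186.80 Y76.44 F1950
G1 X171.35 Y57.46 F1950
G1 X154.97 Y39.90 F1950
G1 X140.47 Y25.73 F1950
G1 X130.71 Y16.92 F1950
G1 X128.49 Y15.44 F1950
M5
G0 X213.91 Y46.33
M3 S450
G1 X258.10 Y90.35 F1950
M5

viewBox `0 0 287.78 145.76` with mm width/height → 1 unit = 1 mm. Flip: y_m = 145.76 − y_svg.

**Shape 1** — `<polyline>` open polyline, stroke `#0000ff` → score (S450, F1950). Machine vertices: (63.11,94.57) → (116.86,23.82) → (226.72,40.07) → (46.48,127.52) → (37.67,100.91). Open path.

**Shape 2** — `<rect>` rectangle, stroke `#0000ff` → score (S450, F1950). Machine vertices: (36.72,104.27) → (177.22,104.27) → (177.22,88.91) → (36.72,88.91) → (36.72,104.27). Closed: final G1 returns to the first vertex.

**Shape 3** — `<path>` cubic bezier, stroke `#0000ff` → score (S450, F1950). Control points (SVG): P0=(199.19,23.63), P1=(225.90,46.24), P2=(121.81,137.91), P3=(128.49,130.32); sampled at t=k/8. Machine vertices: (199.19,122.13) → (203.55,110.74) → (198.47,94.85) → (186.80,76.44) → (171.35,57.46) → (154.97,39.90) → (140.47,25.73) → (130.71,16.92) → (128.49,15.44). Open path.

**Shape 4** — `<path>` line segment, stroke `#0000ff` → score (S450, F1950). Machine vertices: (213.91,46.33) → (258.10,90.35). Open path.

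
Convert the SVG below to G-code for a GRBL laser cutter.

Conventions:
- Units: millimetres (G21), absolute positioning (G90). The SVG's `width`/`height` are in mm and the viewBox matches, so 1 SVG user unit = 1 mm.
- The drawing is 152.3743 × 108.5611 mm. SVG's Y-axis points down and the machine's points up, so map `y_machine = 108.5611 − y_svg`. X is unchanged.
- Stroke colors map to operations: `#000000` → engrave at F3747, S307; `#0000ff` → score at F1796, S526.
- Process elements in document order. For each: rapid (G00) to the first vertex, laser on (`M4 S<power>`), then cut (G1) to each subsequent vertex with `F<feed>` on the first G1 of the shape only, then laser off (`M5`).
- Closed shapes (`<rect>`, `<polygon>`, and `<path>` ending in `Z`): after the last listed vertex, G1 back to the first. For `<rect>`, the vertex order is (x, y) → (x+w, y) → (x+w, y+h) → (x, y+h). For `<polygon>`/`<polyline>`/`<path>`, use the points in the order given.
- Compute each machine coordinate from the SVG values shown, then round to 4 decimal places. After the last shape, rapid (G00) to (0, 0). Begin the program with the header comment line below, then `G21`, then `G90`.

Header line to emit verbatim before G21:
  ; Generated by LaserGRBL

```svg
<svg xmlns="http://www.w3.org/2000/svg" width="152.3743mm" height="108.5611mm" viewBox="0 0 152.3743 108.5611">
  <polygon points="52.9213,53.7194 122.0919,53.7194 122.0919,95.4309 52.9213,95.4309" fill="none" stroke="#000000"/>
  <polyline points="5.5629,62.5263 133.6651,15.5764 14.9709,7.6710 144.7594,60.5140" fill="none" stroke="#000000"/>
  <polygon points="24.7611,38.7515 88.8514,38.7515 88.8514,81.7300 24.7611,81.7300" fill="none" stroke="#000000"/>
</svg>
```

Since the viewBox matches the mm dimensions, user units are millimetres directly. The only transform is the Y-flip y_m = 108.5611 − y_svg.

Shape 1 is a rectangle drawn with `<polygon>`. Its stroke #000000 means engrave at S307, F3747. After flipping Y the toolpath is (52.9213,54.8417) → (122.0919,54.8417) → (122.0919,13.1302) → (52.9213,13.1302) → (52.9213,54.8417), returning to the start.

Shape 2 is a open polyline drawn with `<polyline>`. Its stroke #000000 means engrave at S307, F3747. After flipping Y the toolpath is (5.5629,46.0348) → (133.6651,92.9847) → (14.9709,100.8901) → (144.7594,48.0471).

Shape 3 is a rectangle drawn with `<polygon>`. Its stroke #000000 means engrave at S307, F3747. After flipping Y the toolpath is (24.7611,69.8096) → (88.8514,69.8096) → (88.8514,26.8311) → (24.7611,26.8311) → (24.7611,69.8096), returning to the start.

; Generated by LaserGRBL
G21
G90
G00 X52.9213 Y54.8417
M4 S307
G1 X122.0919 Y54.8417 F3747
G1 X122.0919 Y13.1302
G1 X52.9213 Y13.1302
G1 X52.9213 Y54.8417
M5
G00 X5.5629 Y46.0348
M4 S307
G1 X133.6651 Y92.9847 F3747
G1 X14.9709 Y100.8901
G1 X144.7594 Y48.0471
M5
G00 X24.7611 Y69.8096
M4 S307
G1 X88.8514 Y69.8096 F3747
G1 X88.8514 Y26.8311
G1 X24.7611 Y26.8311
G1 X24.7611 Y69.8096
M5
G00 X0.0000 Y0.0000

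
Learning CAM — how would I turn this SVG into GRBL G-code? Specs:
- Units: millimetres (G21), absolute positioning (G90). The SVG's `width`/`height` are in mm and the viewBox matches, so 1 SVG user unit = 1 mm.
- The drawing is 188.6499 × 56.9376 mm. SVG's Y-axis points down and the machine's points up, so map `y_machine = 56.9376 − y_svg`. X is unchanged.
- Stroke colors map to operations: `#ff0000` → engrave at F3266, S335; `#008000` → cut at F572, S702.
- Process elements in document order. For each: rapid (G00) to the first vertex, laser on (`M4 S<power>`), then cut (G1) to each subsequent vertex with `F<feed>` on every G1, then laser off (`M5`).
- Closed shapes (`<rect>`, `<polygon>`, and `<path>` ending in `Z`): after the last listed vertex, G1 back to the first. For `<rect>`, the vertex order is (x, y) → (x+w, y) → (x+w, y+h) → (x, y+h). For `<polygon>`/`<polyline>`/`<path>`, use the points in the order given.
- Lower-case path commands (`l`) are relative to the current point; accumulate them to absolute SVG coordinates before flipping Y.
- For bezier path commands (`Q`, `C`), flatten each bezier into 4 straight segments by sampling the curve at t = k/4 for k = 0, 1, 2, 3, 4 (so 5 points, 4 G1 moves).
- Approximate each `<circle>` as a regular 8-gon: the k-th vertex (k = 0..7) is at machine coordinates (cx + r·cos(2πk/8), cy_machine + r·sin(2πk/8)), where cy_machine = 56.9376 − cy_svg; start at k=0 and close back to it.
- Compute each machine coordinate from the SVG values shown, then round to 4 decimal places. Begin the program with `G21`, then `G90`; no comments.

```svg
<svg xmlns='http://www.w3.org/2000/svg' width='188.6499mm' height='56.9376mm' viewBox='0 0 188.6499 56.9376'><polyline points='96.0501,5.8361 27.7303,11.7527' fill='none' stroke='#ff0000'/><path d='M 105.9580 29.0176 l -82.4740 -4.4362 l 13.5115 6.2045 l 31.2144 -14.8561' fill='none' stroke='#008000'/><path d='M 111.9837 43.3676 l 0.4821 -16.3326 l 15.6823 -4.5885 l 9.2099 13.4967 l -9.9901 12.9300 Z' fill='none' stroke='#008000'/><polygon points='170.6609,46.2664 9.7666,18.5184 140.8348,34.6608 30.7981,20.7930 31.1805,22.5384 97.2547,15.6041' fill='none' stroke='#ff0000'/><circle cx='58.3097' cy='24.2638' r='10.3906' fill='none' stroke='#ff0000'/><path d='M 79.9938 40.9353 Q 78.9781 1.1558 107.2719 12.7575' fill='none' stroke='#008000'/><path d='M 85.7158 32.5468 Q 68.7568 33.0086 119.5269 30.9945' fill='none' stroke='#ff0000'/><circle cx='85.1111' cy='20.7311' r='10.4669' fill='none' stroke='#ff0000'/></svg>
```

viewBox `0 0 188.6499 56.9376` with mm width/height → 1 unit = 1 mm. Flip: y_m = 56.9376 − y_svg.

**Shape 1** — `<polyline>` line segment, stroke `#ff0000` → engrave (S335, F3266). Machine vertices: (96.0501,51.1015) → (27.7303,45.1849). Open path.

**Shape 2** — `<path>` open polyline, stroke `#008000` → cut (S702, F572). Machine vertices: (105.9580,27.9200) → (23.4840,32.3562) → (36.9955,26.1517) → (68.2099,41.0078). Open path.

**Shape 3** — `<path>` regular polygon, stroke `#008000` → cut (S702, F572). Machine vertices: (111.9837,13.5700) → (112.4658,29.9026) → (128.1481,34.4911) → (137.3580,20.9944) → (127.3679,8.0644) → (111.9837,13.5700). Closed: final G1 returns to the first vertex.

**Shape 4** — `<polygon>` closed polygon, stroke `#ff0000` → engrave (S335, F3266). Machine vertices: (170.6609,10.6712) → (9.7666,38.4192) → (140.8348,22.2768) → (30.7981,36.1446) → (31.1805,34.3992) → (97.2547,41.3335) → (170.6609,10.6712). Closed: final G1 returns to the first vertex.

**Shape 5** — `<circle>` circle, stroke `#ff0000` → engrave (S335, F3266). Machine vertices: (68.7003,32.6738) → (65.6570,40.0211) → (58.3097,43.0644) → (50.9624,40.0211) → (47.9191,32.6738) → (50.9624,25.3265) → (58.3097,22.2832) → (65.6570,25.3265) → (68.7003,32.6738). Closed: final G1 returns to the first vertex.

**Shape 6** — `<path>` quadratic bezier, stroke `#008000` → cut (S702, F572). Control points (SVG): P0=(79.9938,40.9353), P1=(78.9781,1.1558), P2=(107.2719,12.7575); sampled at t=k/4. Machine vertices: (79.9938,16.0023) → (81.3178,32.6807) → (86.3055,42.9365) → (94.9568,46.7696) → (107.2719,44.1801). Open path.

**Shape 7** — `<path>` quadratic bezier, stroke `#ff0000` → engrave (S335, F3266). Control points (SVG): P0=(85.7158,32.5468), P1=(68.7568,33.0086), P2=(119.5269,30.9945); sampled at t=k/4. Machine vertices: (85.7158,24.3908) → (81.4694,24.3146) → (85.6891,24.5480) → (98.3749,25.0908) → (119.5269,25.9431). Open path.

**Shape 8** — `<circle>` circle, stroke `#ff0000` → engrave (S335, F3266). Machine vertices: (95.5780,36.2065) → (92.5123,43.6077) → (85.1111,46.6734) → (77.7099,43.6077) → (74.6442,36.2065) → (77.7099,28.8053) → (85.1111,25.7396) → (92.5123,28.8053) → (95.5780,36.2065). Closed: final G1 returns to the first vertex.

G21
G90
G00 X96.0501 Y51.1015
M4 S335
G1 X27.7303 Y45.1849 F3266
M5
G00 X105.9580 Y27.9200
M4 S702
G1 X23.4840 Y32.3562 F572
G1 X36.9955 Y26.1517 F572
G1 X68.2099 Y41.0078 F572
M5
G00 X111.9837 Y13.5700
M4 S702
G1 X112.4658 Y29.9026 F572
G1 X128.1481 Y34.4911 F572
G1 X137.3580 Y20.9944 F572
G1 X127.3679 Y8.0644 F572
G1 X111.9837 Y13.5700 F572
M5
G00 X170.6609 Y10.6712
M4 S335
G1 X9.7666 Y38.4192 F3266
G1 X140.8348 Y22.2768 F3266
G1 X30.7981 Y36.1446 F3266
G1 X31.1805 Y34.3992 F3266
G1 X97.2547 Y41.3335 F3266
G1 X170.6609 Y10.6712 F3266
M5
G00 X68.7003 Y32.6738
M4 S335
G1 X65.6570 Y40.0211 F3266
G1 X58.3097 Y43.0644 F3266
G1 X50.9624 Y40.0211 F3266
G1 X47.9191 Y32.6738 F3266
G1 X50.9624 Y25.3265 F3266
G1 X58.3097 Y22.2832 F3266
G1 X65.6570 Y25.3265 F3266
G1 X68.7003 Y32.6738 F3266
M5
G00 X79.9938 Y16.0023
M4 S702
G1 X81.3178 Y32.6807 F572
G1 X86.3055 Y42.9365 F572
G1 X94.9568 Y46.7696 F572
G1 X107.2719 Y44.1801 F572
M5
G00 X85.7158 Y24.3908
M4 S335
G1 X81.4694 Y24.3146 F3266
G1 X85.6891 Y24.5480 F3266
G1 X98.3749 Y25.0908 F3266
G1 X119.5269 Y25.9431 F3266
M5
G00 X95.5780 Y36.2065
M4 S335
G1 X92.5123 Y43.6077 F3266
G1 X85.1111 Y46.6734 F3266
G1 X77.7099 Y43.6077 F3266
G1 X74.6442 Y36.2065 F3266
G1 X77.7099 Y28.8053 F3266
G1 X85.1111 Y25.7396 F3266
G1 X92.5123 Y28.8053 F3266
G1 X95.5780 Y36.2065 F3266
M5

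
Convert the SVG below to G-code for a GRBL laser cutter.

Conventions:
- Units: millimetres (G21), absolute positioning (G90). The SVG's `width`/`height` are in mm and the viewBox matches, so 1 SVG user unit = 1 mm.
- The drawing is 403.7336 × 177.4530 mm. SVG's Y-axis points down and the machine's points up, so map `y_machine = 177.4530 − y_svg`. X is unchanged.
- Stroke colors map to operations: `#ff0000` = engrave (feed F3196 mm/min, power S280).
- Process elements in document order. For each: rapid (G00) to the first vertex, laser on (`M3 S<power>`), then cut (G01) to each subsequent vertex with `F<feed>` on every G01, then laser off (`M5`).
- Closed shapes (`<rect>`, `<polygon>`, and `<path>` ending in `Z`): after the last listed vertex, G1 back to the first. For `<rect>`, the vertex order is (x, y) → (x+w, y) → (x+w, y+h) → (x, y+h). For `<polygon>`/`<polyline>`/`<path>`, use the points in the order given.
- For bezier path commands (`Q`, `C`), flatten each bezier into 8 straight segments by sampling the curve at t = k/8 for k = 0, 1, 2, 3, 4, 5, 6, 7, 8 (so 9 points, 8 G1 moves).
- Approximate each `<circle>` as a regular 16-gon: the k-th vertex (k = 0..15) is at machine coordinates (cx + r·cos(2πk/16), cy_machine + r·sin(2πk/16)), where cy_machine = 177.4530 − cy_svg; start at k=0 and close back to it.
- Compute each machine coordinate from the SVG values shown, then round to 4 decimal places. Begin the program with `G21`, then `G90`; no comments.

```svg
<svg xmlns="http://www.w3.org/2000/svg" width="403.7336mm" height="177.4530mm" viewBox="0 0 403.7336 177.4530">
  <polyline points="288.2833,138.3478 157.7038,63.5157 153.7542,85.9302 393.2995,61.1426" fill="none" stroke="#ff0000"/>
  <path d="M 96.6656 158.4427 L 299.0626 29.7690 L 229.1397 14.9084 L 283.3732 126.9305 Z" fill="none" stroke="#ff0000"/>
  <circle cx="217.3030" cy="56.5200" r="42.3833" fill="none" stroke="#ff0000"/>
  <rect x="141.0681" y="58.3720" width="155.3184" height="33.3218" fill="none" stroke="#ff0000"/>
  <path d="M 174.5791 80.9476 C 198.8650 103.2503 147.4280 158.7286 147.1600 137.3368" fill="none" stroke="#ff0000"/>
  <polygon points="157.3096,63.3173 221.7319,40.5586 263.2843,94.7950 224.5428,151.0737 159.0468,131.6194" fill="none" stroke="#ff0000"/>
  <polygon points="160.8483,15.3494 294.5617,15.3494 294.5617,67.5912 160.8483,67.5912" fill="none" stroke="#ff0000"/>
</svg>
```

G21
G90
G00 X288.2833 Y39.1052
M3 S280
G01 X157.7038 Y113.9373 F3196
G01 X153.7542 Y91.5228 F3196
G01 X393.2995 Y116.3104 F3196
M5
G00 X96.6656 Y19.0103
M3 S280
G01 X299.0626 Y147.6840 F3196
G01 X229.1397 Y162.5446 F3196
G01 X283.3732 Y50.5225 F3196
G01 X96.6656 Y19.0103 F3196
M5
G00 X259.6863 Y120.9330
M3 S280
G01 X256.4601 Y137.1524 F3196
G01 X247.2725 Y150.9025 F3196
G01 X233.5224 Y160.0901 F3196
G01 X217.3030 Y163.3163 F3196
G01 X201.0836 Y160.0901 F3196
G01 X187.3335 Y150.9025 F3196
G01 X178.1459 Y137.1524 F3196
G01 X174.9197 Y120.9330 F3196
G01 X178.1459 Y104.7136 F3196
G01 X187.3335 Y90.9635 F3196
G01 X201.0836 Y81.7759 F3196
G01 X217.3030 Y78.5497 F3196
G01 X233.5224 Y81.7759 F3196
G01 X247.2725 Y90.9635 F3196
G01 X256.4601 Y104.7136 F3196
G01 X259.6863 Y120.9330 F3196
M5
G00 X141.0681 Y119.0810
M3 S280
G01 X296.3865 Y119.0810 F3196
G01 X296.3865 Y85.7592 F3196
G01 X141.0681 Y85.7592 F3196
G01 X141.0681 Y119.0810 F3196
M5
G00 X174.5791 Y96.5054
M3 S280
G01 X180.3846 Y86.8017 F3196
G01 X180.5782 Y75.2774 F3196
G01 X176.6467 Y63.2221 F3196
G01 X170.0773 Y51.9254 F3196
G01 X162.3569 Y42.6768 F3196
G01 X154.9725 Y36.7660 F3196
G01 X149.4112 Y35.4826 F3196
G01 X147.1600 Y40.1162 F3196
M5
G00 X157.3096 Y114.1357
M3 S280
G01 X221.7319 Y136.8944 F3196
G01 X263.2843 Y82.6580 F3196
G01 X224.5428 Y26.3793 F3196
G01 X159.0468 Y45.8336 F3196
G01 X157.3096 Y114.1357 F3196
M5
G00 X160.8483 Y162.1036
M3 S280
G01 X294.5617 Y162.1036 F3196
G01 X294.5617 Y109.8618 F3196
G01 X160.8483 Y109.8618 F3196
G01 X160.8483 Y162.1036 F3196
M5

Since the viewBox matches the mm dimensions, user units are millimetres directly. The only transform is the Y-flip y_m = 177.4530 − y_svg.

Shape 1 is a open polyline drawn with `<polyline>`. Its stroke #ff0000 means engrave at S280, F3196. After flipping Y the toolpath is (288.2833,39.1052) → (157.7038,113.9373) → (153.7542,91.5228) → (393.2995,116.3104).

Shape 2 is a closed polygon drawn with `<path>`. Its stroke #ff0000 means engrave at S280, F3196. After flipping Y the toolpath is (96.6656,19.0103) → (299.0626,147.6840) → (229.1397,162.5446) → (283.3732,50.5225) → (96.6656,19.0103), returning to the start.

Shape 3 is a circle drawn with `<circle>`. Its stroke #ff0000 means engrave at S280, F3196. After flipping Y the toolpath is (259.6863,120.9330) → (256.4601,137.1524) → (247.2725,150.9025) → (233.5224,160.0901) → (217.3030,163.3163) → (201.0836,160.0901) → (187.3335,150.9025) → (178.1459,137.1524) → (174.9197,120.9330) → (178.1459,104.7136) → (187.3335,90.9635) → (201.0836,81.7759) → (217.3030,78.5497) → (233.5224,81.7759) → (247.2725,90.9635) → (256.4601,104.7136) → (259.6863,120.9330), returning to the start.

Shape 4 is a rectangle drawn with `<rect>`. Its stroke #ff0000 means engrave at S280, F3196. After flipping Y the toolpath is (141.0681,119.0810) → (296.3865,119.0810) → (296.3865,85.7592) → (141.0681,85.7592) → (141.0681,119.0810), returning to the start.

Shape 5 is a cubic bezier drawn with `<path>`. Its stroke #ff0000 means engrave at S280, F3196. After flipping Y the toolpath is (174.5791,96.5054) → (180.3846,86.8017) → (180.5782,75.2774) → (176.6467,63.2221) → (170.0773,51.9254) → (162.3569,42.6768) → (154.9725,36.7660) → (149.4112,35.4826) → (147.1600,40.1162).

Shape 6 is a regular polygon drawn with `<polygon>`. Its stroke #ff0000 means engrave at S280, F3196. After flipping Y the toolpath is (157.3096,114.1357) → (221.7319,136.8944) → (263.2843,82.6580) → (224.5428,26.3793) → (159.0468,45.8336) → (157.3096,114.1357), returning to the start.

Shape 7 is a rectangle drawn with `<polygon>`. Its stroke #ff0000 means engrave at S280, F3196. After flipping Y the toolpath is (160.8483,162.1036) → (294.5617,162.1036) → (294.5617,109.8618) → (160.8483,109.8618) → (160.8483,162.1036), returning to the start.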